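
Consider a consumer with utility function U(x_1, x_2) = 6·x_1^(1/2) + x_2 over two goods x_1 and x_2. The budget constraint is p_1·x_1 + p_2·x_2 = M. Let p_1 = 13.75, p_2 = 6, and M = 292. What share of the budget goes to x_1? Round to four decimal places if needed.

share on x_1 = 0.0807

Set MRS = p_1/p_2: 3·x_1^(−1/2) = p_1/p_2.
Solve: √x_1 = 3·p_2/p_1, so x_1*(p_1,p_2) = (3·p_2/p_1)², and x_2* = (M − p_1·x_1*)/p_2.
Plugging in: x_1* = (3·6/13.75)² = 1.7137, x_2* = 44.7394.
Expenditure on x_1: 13.75·1.7137 = 23.5636; share = 0.0807.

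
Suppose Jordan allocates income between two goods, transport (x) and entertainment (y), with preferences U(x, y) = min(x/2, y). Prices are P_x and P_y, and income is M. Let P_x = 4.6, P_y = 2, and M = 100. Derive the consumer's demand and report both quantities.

Leontief preferences: the optimum is at the kink where x/2 = y/1, i.e. y = (1/2)·x.
Budget: P_x·x + P_y·(1/2)·x = M, so (2·P_x + P_y)·x = 2·M.
Demand: x*(P_x,P_y,M) = 2·M/(2·P_x + P_y), y* = M/(2·P_x + P_y).
Here 2·4.6 + 2 = 11.2, giving x* = 17.8571 and y* = 8.9286.

x* = 17.8571, y* = 8.9286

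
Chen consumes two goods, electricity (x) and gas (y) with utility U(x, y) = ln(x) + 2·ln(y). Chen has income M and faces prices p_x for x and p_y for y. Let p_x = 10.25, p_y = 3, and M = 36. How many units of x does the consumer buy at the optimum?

Tangency: MRS = (1/2)·y/x = p_x/p_y.
Rearranging, p_y·y = 2·p_x·x. Substituting into the budget gives p_x·x·(1 + 2) = M.
Demand: x*(p_x,p_y,M) = 1/3·M/p_x and y* = 2/3·M/p_y.
At p_x=10.25, p_y=3, M=36: x* = 1/3·36/10.25 = 1.1707.

x* = 1.1707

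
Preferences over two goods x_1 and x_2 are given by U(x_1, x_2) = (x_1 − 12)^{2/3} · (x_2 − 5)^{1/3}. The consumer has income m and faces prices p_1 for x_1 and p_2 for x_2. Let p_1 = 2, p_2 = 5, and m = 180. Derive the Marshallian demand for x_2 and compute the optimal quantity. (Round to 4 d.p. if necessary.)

Discretionary income = 180 − 12·2 − 5·5 = 131; x_2* = 5 + 1/3·131/5 = 13.7333.

x_2* = 13.7333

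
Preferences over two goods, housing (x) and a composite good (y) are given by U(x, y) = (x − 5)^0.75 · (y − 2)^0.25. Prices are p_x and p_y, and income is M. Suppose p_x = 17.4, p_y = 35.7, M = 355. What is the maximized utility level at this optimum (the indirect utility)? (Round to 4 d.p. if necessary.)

V = 5.38

Let x' = x−5, y' = y−2. MRS = 3·y'/x' = p_x/p_y.
Substituting into the budget: x* = 5 + 0.75·(M − 5·p_x − 2·p_y)/p_x, and y* = 2 + 0.25·(…)/p_y.
Discretionary income = 355 − 5·17.4 − 2·35.7 = 196.6; x* = 5 + 0.75·196.6/17.4 = 13.4741; y* = 2 + 0.25·196.6/35.7 = 3.3768.
Utility at the optimum: U(13.4741, 3.3768) = 5.38.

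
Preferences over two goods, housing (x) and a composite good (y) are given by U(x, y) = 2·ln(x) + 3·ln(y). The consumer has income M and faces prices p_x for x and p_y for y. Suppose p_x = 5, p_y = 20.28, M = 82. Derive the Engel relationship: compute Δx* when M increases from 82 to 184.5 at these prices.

Δx* = 8.2

The MRS is (2/3)·y/x. Set MRS = p_x/p_y.
Rearranging, p_y·y = (3/2)·p_x·x. Substituting into the budget gives p_x·x·(1 + (3/2)) = M.
Demand: x*(p_x,p_y,M) = 0.4·M/p_x and y* = 0.6·M/p_y.
At p_x=5, p_y=20.28, M=82: x* = 0.4·82/5 = 6.56.
At M' = 184.5: x* = 14.76. Change: 14.76 − 6.56 = 8.2.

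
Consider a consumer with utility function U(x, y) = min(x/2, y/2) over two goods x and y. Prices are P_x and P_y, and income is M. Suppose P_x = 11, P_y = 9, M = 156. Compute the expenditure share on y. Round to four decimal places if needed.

share on y = 0.45

With perfect complements, no substitution: consume in ratio x:y = 2:2.
Budget: P_x·x + P_y·x = M, so (2·P_x + 2·P_y)·x = 2·M.
Demand: x*(P_x,P_y,M) = 2·M/(2·P_x + 2·P_y), y* = 2·M/(2·P_x + 2·P_y).
Here 2·11 + 2·9 = 40, giving x* = 7.8 and y* = 7.8.
Expenditure on y: 9·7.8 = 70.2; share = 0.45.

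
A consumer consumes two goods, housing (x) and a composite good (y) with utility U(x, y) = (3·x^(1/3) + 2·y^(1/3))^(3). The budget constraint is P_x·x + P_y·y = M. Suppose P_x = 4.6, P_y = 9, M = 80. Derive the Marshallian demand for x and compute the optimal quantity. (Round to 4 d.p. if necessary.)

MU_x ∝ 3·x^(-2/3), MU_y ∝ 2·y^(-2/3), so MRS = (3/2)·(y/x)^(2/3) = P_x/P_y.
Solve for the ratio: y/x = [(2/3)·P_x/P_y]^(1.5).
With the ratio pinned down, the budget gives x* = M/(P_x + P_y·(y/x)) and y* = (y/x)·x*.
Numerically y/x = 0.198901, so x* = 80/(4.6 + 9·0.198901) = 12.5194.

x* = 12.5194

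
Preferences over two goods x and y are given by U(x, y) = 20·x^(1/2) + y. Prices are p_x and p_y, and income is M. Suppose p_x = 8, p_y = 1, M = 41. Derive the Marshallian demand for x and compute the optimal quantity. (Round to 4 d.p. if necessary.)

Thus x* = (10·p_y/p_x)² — independent of M — with the rest of income spent on y.
Plugging in: x* = (10·1/8)² = 1.5625.

x* = 1.5625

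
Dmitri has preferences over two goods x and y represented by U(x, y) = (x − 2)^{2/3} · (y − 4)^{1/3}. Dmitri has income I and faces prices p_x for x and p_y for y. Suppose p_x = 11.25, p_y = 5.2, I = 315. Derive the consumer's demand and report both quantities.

MRS = 2·(y−4)/(x−2). Tangency with p_x/p_y gives y−4 = (1/2)·(p_x/p_y)·(x−2).
Substituting into the budget: x* = 2 + 2/3·(I − 2·p_x − 4·p_y)/p_x, and y* = 4 + 1/3·(…)/p_y.
Discretionary income = 315 − 2·11.25 − 4·5.2 = 271.7; x* = 2 + 2/3·271.7/11.25 = 18.1007; y* = 4 + 1/3·271.7/5.2 = 21.4167.

x* = 18.1007, y* = 21.4167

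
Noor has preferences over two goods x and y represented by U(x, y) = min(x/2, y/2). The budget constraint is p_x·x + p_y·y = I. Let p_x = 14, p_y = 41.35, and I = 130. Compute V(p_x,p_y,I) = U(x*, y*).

V = 1.1743

Demand: x*(p_x,p_y,I) = 2·I/(2·p_x + 2·p_y), y* = 2·I/(2·p_x + 2·p_y).
Here 2·14 + 2·41.35 = 110.7, giving x* = 2.3487 and y* = 2.3487.
Utility at the optimum: U(2.3487, 2.3487) = 1.1743.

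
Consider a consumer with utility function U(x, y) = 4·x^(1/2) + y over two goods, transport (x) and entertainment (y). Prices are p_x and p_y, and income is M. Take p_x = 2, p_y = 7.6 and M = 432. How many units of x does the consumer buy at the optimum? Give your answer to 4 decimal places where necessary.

x* = 57.76

Utility is quasi-linear in y; the FOC for x is 2/√x = p_x/p_y.
Solve: √x = 2·p_y/p_x, so x*(p_x,p_y) = (2·p_y/p_x)², and y* = (M − p_x·x*)/p_y.
Plugging in: x* = (2·7.6/2)² = 57.76.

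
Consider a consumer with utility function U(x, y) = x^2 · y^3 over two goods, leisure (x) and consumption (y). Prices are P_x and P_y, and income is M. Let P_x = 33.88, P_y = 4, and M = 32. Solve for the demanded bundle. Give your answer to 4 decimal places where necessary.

Tangency: MRS = (2/3)·y/x = P_x/P_y.
Rearranging, P_y·y = (3/2)·P_x·x. Substituting into the budget gives P_x·x·(1 + (3/2)) = M.
Demand: x*(P_x,P_y,M) = 0.4·M/P_x and y* = 0.6·M/P_y.
At P_x=33.88, P_y=4, M=32: x* = 0.4·32/33.88 = 0.3778, y* = 4.8.

x* = 0.3778, y* = 4.8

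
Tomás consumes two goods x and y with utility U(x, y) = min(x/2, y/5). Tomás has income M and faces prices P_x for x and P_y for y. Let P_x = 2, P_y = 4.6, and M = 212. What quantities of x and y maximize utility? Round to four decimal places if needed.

x* = 15.7037, y* = 39.2593

With perfect complements, no substitution: consume in ratio x:y = 2:5.
Budget: P_x·x + P_y·(5/2)·x = M, so (2·P_x + 5·P_y)·x = 2·M.
Demand: x*(P_x,P_y,M) = 2·M/(2·P_x + 5·P_y), y* = 5·M/(2·P_x + 5·P_y).
Here 2·2 + 5·4.6 = 27, giving x* = 15.7037 and y* = 39.2593.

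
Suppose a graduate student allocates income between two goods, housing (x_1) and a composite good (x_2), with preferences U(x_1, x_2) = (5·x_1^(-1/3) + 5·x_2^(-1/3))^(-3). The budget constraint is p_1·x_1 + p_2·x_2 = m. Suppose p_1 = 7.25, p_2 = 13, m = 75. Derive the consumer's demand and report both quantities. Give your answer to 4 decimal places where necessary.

MU_x_1 ∝ 5·x_1^(-4/3), MU_x_2 ∝ 5·x_2^(-4/3), so MRS = (x_2/x_1)^(4/3) = p_1/p_2.
Solve for the ratio: x_2/x_1 = [p_1/p_2]^(0.75).
Substitute x_2 = (x_2/x_1)·x_1 into the budget: x_1* = m/(p_1 + p_2·(x_2/x_1)).
Numerically x_2/x_1 = 0.645351, so x_1* = 75/(7.25 + 13·0.645351) = 4.7955 and x_2* = 0.645351·4.7955 = 3.0948.

x_1* = 4.7955, x_2* = 3.0948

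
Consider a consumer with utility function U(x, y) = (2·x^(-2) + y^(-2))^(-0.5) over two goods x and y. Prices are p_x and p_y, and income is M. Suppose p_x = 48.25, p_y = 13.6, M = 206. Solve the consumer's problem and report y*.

y* = 3.8535

With the ratio pinned down, the budget gives x* = M/(p_x + p_y·(y/x)) and y* = (y/x)·x*.
Numerically y/x = 1.210532, so x* = 206/(48.25 + 13.6·1.210532) = 3.1833 and y* = 1.210532·3.1833 = 3.8535.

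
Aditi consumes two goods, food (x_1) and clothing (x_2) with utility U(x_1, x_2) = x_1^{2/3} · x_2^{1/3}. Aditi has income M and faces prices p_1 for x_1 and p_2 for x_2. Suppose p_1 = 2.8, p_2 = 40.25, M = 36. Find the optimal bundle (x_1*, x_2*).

x_1* = 8.5714, x_2* = 0.2981

The MRS is 2·x_2/x_1. Set MRS = p_1/p_2.
So 2/3·p_2·x_2 = 1/3·p_1·x_1; combined with the budget, a share 2/3 of income goes to x_1.
Demand: x_1*(p_1,p_2,M) = 2/3·M/p_1 and x_2* = 1/3·M/p_2.
At p_1=2.8, p_2=40.25, M=36: x_1* = 2/3·36/2.8 = 8.5714, x_2* = 0.2981.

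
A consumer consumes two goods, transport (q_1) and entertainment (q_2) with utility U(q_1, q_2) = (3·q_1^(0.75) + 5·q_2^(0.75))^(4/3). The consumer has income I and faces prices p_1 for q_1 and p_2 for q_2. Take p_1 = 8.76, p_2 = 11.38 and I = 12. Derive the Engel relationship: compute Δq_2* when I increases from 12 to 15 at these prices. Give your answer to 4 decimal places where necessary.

From the CES first-order condition, (3/5)·(q_2/q_1)^(0.25) = p_1/p_2.
Solve for the ratio: q_2/q_1 = [(5/3)·p_1/p_2]^(4).
With the ratio pinned down, the budget gives q_1* = I/(p_1 + p_2·(q_2/q_1)) and q_2* = (q_2/q_1)·q_1*.
Numerically q_2/q_1 = 2.709208, so q_1* = 12/(8.76 + 11.38·2.709208) = 0.3031 and q_2* = 2.709208·0.3031 = 0.8212.
At I' = 15: q_2* = 1.0265. Change: 1.0265 − 0.8212 = 0.2053.

Δq_2* = 0.2053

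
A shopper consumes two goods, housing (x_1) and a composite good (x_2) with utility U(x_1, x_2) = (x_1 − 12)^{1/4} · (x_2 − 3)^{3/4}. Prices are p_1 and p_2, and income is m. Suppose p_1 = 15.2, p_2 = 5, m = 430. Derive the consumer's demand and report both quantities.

This is Cobb-Douglas in (x_1−12, x_2−3): tangency gives 0.25·p_2·(x_2−3) = 0.75·p_1·(x_1−12).
After buying the subsistence bundle (12, 3), a share 0.25 of the remaining income goes to x_1: x_1* = 12 + 0.25·(m − 12p_1 − 3p_2)/p_1.
Discretionary income = 430 − 12·15.2 − 3·5 = 232.6; x_1* = 12 + 0.25·232.6/15.2 = 15.8257; x_2* = 3 + 0.75·232.6/5 = 37.89.

x_1* = 15.8257, x_2* = 37.89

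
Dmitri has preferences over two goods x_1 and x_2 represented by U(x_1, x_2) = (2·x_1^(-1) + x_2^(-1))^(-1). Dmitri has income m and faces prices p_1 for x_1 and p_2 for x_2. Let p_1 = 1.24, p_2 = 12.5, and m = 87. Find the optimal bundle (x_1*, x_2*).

x_1* = 21.6209, x_2* = 4.8152

MU_x_1 ∝ 2·x_1^(-2), MU_x_2 ∝ x_2^(-2), so MRS = 2·(x_2/x_1)^(2) = p_1/p_2.
Solve for the ratio: x_2/x_1 = [(1/2)·p_1/p_2]^(0.5).
With the ratio pinned down, the budget gives x_1* = m/(p_1 + p_2·(x_2/x_1)) and x_2* = (x_2/x_1)·x_1*.
Numerically x_2/x_1 = 0.222711, so x_1* = 87/(1.24 + 12.5·0.222711) = 21.6209 and x_2* = 0.222711·21.6209 = 4.8152.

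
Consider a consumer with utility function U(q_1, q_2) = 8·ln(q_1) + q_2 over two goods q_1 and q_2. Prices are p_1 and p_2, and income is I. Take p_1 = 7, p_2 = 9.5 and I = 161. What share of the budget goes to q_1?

So q_1*(p_1,p_2) = 8·p_2/p_1, independent of income; and q_2* = (I − 8·p_2)/p_2.
At the given prices: q_1* = 8·9.5/7 = 10.8571, and q_2* = 8.9474.
Expenditure on q_1: 7·10.8571 = 76; share = 0.472.

share on q_1 = 0.472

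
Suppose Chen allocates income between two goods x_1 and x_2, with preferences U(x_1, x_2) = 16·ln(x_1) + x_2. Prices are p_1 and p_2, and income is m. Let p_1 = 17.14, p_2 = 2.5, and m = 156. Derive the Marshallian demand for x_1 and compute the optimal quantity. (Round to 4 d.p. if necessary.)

x_1* = 2.3337

Set MRS = p_1/p_2: (16/x_1)/1 = p_1/p_2.
So x_1*(p_1,p_2) = 16·p_2/p_1, independent of income; and x_2* = (m − 16·p_2)/p_2.
At the given prices: x_1* = 16·2.5/17.14 = 2.3337.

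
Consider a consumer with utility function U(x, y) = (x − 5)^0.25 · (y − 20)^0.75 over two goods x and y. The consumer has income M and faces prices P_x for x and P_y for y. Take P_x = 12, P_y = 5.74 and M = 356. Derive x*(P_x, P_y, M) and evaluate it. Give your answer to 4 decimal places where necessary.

x* = 8.775

Let x' = x−5, y' = y−20. MRS = (1/3)·y'/x' = P_x/P_y.
Substituting into the budget: x* = 5 + 0.25·(M − 5·P_x − 20·P_y)/P_x, and y* = 20 + 0.75·(…)/P_y.
Discretionary income = 356 − 5·12 − 20·5.74 = 181.2; x* = 5 + 0.25·181.2/12 = 8.775.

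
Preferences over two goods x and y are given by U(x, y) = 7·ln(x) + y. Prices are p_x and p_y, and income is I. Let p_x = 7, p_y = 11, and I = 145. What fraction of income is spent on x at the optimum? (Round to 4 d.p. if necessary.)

share on x = 0.531

Set MRS = p_x/p_y: (7/x)/1 = p_x/p_y.
So x*(p_x,p_y) = 7·p_y/p_x, independent of income; and y* = (I − 7·p_y)/p_y.
At the given prices: x* = 7·11/7 = 11, and y* = 6.1818.
Expenditure on x: 7·11 = 77; share = 0.531.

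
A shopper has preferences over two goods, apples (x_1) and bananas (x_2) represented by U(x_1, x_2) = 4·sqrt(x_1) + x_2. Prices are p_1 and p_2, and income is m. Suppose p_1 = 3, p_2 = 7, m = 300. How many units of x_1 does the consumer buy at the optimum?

MU_x_1 = 2/√x_1, MU_x_2 = 1. Tangency: 2/√x_1 = p_1/p_2.
Thus x_1* = (2·p_2/p_1)² — independent of m — with the rest of income spent on x_2.
Plugging in: x_1* = (2·7/3)² = 21.7778.

x_1* = 21.7778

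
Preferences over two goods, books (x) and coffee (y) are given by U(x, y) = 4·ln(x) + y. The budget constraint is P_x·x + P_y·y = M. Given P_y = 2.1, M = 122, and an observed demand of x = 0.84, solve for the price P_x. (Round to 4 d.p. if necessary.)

Set MRS = P_x/P_y: (4/x)/1 = P_x/P_y.
So x*(P_x,P_y) = 4·P_y/P_x, independent of income; and y* = (M − 4·P_y)/P_y.
Set x* = 0.84 in the demand function and solve for P_x: P_x = 10.

P_x = 10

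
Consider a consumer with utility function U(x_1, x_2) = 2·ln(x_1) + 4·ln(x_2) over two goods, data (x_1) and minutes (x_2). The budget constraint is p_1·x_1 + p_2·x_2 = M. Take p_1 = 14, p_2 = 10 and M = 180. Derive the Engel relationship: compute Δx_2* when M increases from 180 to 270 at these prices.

The MRS is (1/2)·x_2/x_1. Set MRS = p_1/p_2.
So 2·p_2·x_2 = 4·p_1·x_1; combined with the budget, a share 1/3 of income goes to x_1.
Demand: x_1*(p_1,p_2,M) = 1/3·M/p_1 and x_2* = 2/3·M/p_2.
At p_1=14, p_2=10, M=180: x_2* = 2/3·180/10 = 12.
At M' = 270: x_2* = 18. Change: 18 − 12 = 6.

Δx_2* = 6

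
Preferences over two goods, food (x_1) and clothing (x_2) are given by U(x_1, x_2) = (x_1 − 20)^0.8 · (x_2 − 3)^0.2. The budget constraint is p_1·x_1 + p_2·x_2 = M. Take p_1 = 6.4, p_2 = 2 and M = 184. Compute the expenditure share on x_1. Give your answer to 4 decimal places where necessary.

share on x_1 = 0.913

After buying the subsistence bundle (20, 3), a share 0.8 of the remaining income goes to x_1: x_1* = 20 + 0.8·(M − 20p_1 − 3p_2)/p_1.
Discretionary income = 184 − 20·6.4 − 3·2 = 50; x_1* = 20 + 0.8·50/6.4 = 26.25; x_2* = 3 + 0.2·50/2 = 8.
Expenditure on x_1: 6.4·26.25 = 168; share = 0.913.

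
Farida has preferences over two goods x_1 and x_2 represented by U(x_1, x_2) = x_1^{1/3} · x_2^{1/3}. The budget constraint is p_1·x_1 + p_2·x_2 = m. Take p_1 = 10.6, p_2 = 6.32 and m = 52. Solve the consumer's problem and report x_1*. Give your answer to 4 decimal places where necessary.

x_1* = 2.4528

Demand: x_1*(p_1,p_2,m) = 0.5·m/p_1 and x_2* = 0.5·m/p_2.
At p_1=10.6, p_2=6.32, m=52: x_1* = 0.5·52/10.6 = 2.4528.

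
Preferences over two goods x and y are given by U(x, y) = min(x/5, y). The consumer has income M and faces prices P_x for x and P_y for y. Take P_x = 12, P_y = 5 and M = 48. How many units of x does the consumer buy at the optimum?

x* = 3.6923

Leontief preferences: the optimum is at the kink where x/5 = y/1, i.e. y = (1/5)·x.
Budget: P_x·x + P_y·(1/5)·x = M, so (5·P_x + P_y)·x = 5·M.
Demand: x*(P_x,P_y,M) = 5·M/(5·P_x + P_y), y* = M/(5·P_x + P_y).
Here 5·12 + 5 = 65, giving x* = 3.6923.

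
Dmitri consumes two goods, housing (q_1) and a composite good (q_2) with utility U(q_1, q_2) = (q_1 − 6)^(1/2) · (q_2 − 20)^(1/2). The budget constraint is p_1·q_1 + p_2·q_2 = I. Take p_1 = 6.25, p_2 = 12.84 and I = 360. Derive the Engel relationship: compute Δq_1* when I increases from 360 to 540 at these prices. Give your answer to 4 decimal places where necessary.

Δq_1* = 14.4

Let q_1' = q_1−6, q_2' = q_2−20. MRS = q_2'/q_1' = p_1/p_2.
After buying the subsistence bundle (6, 20), a share 0.5 of the remaining income goes to q_1: q_1* = 6 + 0.5·(I − 6p_1 − 20p_2)/p_1.
Discretionary income = 360 − 6·6.25 − 20·12.84 = 65.7; q_1* = 6 + 0.5·65.7/6.25 = 11.256.
At I' = 540: q_1* = 25.656. Change: 25.656 − 11.256 = 14.4.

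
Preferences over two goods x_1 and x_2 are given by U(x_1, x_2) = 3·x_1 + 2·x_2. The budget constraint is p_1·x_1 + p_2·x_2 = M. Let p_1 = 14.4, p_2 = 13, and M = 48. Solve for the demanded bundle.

x_1* = 3.3333, x_2* = 0

Perfect substitutes: compare marginal utility per dollar. 3/p_1 vs 2/p_2 → 0.2083 vs 0.1538.
x_1 gives more utility per dollar, so spend all income on x_1: x_1* = M/p_1, x_2* = 0.
Numerically: x_1* = 3.3333, x_2* = 0.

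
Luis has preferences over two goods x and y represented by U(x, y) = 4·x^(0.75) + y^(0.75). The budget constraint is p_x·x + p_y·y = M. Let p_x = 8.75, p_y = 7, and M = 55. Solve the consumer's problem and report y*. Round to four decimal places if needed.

MRS = MU_x/MU_y = 4·(y/x)^(0.25). Set equal to p_x/p_y.
Solve for the ratio: y/x = [(1/4)·p_x/p_y]^(4).
Substitute y = (y/x)·x into the budget: x* = M/(p_x + p_y·(y/x)).
Numerically y/x = 0.009537, so x* = 55/(8.75 + 7·0.009537) = 6.2381 and y* = 0.009537·6.2381 = 0.0595.

y* = 0.0595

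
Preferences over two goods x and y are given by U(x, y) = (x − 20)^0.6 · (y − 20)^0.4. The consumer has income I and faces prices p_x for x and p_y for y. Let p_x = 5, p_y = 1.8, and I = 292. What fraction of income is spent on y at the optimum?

share on y = 0.337

MRS = (3/2)·(y−20)/(x−20). Tangency with p_x/p_y gives y−20 = (2/3)·(p_x/p_y)·(x−20).
After buying the subsistence bundle (20, 20), a share 0.6 of the remaining income goes to x: x* = 20 + 0.6·(I − 20p_x − 20p_y)/p_x.
Discretionary income = 292 − 20·5 − 20·1.8 = 156; x* = 20 + 0.6·156/5 = 38.72; y* = 20 + 0.4·156/1.8 = 54.6667.
Expenditure on y: 1.8·54.6667 = 98.4; share = 0.337.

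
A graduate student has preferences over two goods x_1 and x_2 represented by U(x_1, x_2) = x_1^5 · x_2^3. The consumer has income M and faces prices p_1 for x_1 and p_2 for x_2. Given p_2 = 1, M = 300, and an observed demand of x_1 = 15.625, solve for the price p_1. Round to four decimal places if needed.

MU_x_1/MU_x_2 = (5·x_2)/(3·x_1); tangency sets this equal to p_1/p_2.
So 5·p_2·x_2 = 3·p_1·x_1; combined with the budget, a share 0.625 of income goes to x_1.
Demand: x_1*(p_1,p_2,M) = 0.625·M/p_1 and x_2* = 0.375·M/p_2.
Set x_1* = 15.625 in the demand function and solve for p_1: p_1 = 12.

p_1 = 12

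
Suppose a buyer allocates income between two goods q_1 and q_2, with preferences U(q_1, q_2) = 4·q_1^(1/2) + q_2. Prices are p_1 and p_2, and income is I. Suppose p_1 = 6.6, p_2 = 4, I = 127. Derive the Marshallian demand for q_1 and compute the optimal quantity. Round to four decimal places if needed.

q_1* = 1.4692

Utility is quasi-linear in q_2; the FOC for q_1 is 2/√q_1 = p_1/p_2.
Solve: √q_1 = 2·p_2/p_1, so q_1*(p_1,p_2) = (2·p_2/p_1)², and q_2* = (I − p_1·q_1*)/p_2.
Plugging in: q_1* = (2·4/6.6)² = 1.4692.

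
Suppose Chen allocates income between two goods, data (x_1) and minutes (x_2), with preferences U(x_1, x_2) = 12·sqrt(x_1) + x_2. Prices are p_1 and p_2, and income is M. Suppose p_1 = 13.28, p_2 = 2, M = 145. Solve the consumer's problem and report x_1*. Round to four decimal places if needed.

x_1* = 0.8165

Utility is quasi-linear in x_2; the FOC for x_1 is 6/√x_1 = p_1/p_2.
Solve: √x_1 = 6·p_2/p_1, so x_1*(p_1,p_2) = (6·p_2/p_1)², and x_2* = (M − p_1·x_1*)/p_2.
Plugging in: x_1* = (6·2/13.28)² = 0.8165.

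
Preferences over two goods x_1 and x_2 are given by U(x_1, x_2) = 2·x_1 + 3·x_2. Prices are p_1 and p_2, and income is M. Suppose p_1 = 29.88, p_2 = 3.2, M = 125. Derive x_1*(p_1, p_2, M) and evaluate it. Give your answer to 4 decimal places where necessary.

x_1* = 0

Perfect substitutes: compare marginal utility per dollar. 2/p_1 vs 3/p_2 → 0.0669 vs 0.9375.
x_2 gives more utility per dollar, so spend all income on x_2: x_2* = M/p_2, x_1* = 0.
Numerically: x_1* = 0, x_2* = 39.0625.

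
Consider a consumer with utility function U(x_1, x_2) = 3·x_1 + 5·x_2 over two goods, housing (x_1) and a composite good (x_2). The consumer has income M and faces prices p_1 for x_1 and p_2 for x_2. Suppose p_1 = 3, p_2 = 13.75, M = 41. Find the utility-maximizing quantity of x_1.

x_1* = 13.6667

Perfect substitutes: compare marginal utility per dollar. 3/p_1 vs 5/p_2 → 1 vs 0.3636.
x_1 gives more utility per dollar, so spend all income on x_1: x_1* = M/p_1, x_2* = 0.
Numerically: x_1* = 13.6667, x_2* = 0.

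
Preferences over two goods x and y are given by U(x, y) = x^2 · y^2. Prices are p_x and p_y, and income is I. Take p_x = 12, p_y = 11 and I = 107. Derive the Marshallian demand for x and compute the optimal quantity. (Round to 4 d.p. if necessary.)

x* = 4.4583

The MRS is y/x. Set MRS = p_x/p_y.
Rearranging, p_y·y = p_x·x. Substituting into the budget gives p_x·x·(1 + 1) = I.
Demand: x*(p_x,p_y,I) = 0.5·I/p_x and y* = 0.5·I/p_y.
At p_x=12, p_y=11, I=107: x* = 0.5·107/12 = 4.4583.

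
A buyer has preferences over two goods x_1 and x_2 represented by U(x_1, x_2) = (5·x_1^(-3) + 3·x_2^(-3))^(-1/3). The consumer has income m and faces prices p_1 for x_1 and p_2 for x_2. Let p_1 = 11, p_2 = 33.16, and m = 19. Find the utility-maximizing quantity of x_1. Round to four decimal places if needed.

From the CES first-order condition, (5/3)·(x_2/x_1)^(4) = p_1/p_2.
Solve for the ratio: x_2/x_1 = [(3/5)·p_1/p_2]^(0.25).
With the ratio pinned down, the budget gives x_1* = m/(p_1 + p_2·(x_2/x_1)) and x_2* = (x_2/x_1)·x_1*.
Numerically x_2/x_1 = 0.667932, so x_1* = 19/(11 + 33.16·0.667932) = 0.5732.

x_1* = 0.5732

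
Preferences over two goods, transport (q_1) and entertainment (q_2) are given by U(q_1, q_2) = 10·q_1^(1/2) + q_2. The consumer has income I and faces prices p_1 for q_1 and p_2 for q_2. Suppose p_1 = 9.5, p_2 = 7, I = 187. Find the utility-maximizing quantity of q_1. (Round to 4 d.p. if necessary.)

q_1* = 13.5734

Utility is quasi-linear in q_2; the FOC for q_1 is 5/√q_1 = p_1/p_2.
Solve: √q_1 = 5·p_2/p_1, so q_1*(p_1,p_2) = (5·p_2/p_1)², and q_2* = (I − p_1·q_1*)/p_2.
Plugging in: q_1* = (5·7/9.5)² = 13.5734.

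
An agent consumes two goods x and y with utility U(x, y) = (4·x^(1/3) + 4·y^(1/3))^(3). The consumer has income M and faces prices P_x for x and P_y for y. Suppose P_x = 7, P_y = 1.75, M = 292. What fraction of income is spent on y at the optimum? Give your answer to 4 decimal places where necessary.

From the CES first-order condition, (y/x)^(2/3) = P_x/P_y.
Solve for the ratio: y/x = [P_x/P_y]^(1.5).
Substitute y = (y/x)·x into the budget: x* = M/(P_x + P_y·(y/x)).
Numerically y/x = 8, so x* = 292/(7 + 1.75·8) = 13.9048 and y* = 8·13.9048 = 111.2381.
Expenditure on y: 1.75·111.2381 = 194.6667; share = 0.6667.

share on y = 0.6667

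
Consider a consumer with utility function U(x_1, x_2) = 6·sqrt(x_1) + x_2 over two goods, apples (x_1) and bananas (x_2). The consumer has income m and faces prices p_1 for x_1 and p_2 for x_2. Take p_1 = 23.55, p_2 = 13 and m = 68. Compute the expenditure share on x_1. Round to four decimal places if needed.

share on x_1 = 0.9498

Set MRS = p_1/p_2: 3·x_1^(−1/2) = p_1/p_2.
Solve: √x_1 = 3·p_2/p_1, so x_1*(p_1,p_2) = (3·p_2/p_1)², and x_2* = (m − p_1·x_1*)/p_2.
Plugging in: x_1* = (3·13/23.55)² = 2.7425, x_2* = 0.2626.
Expenditure on x_1: 23.55·2.7425 = 64.586; share = 0.9498.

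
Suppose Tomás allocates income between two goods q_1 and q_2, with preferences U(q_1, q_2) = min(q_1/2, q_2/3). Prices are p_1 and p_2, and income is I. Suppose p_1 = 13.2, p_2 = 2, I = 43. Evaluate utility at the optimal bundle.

V = 1.3272

Here 2·13.2 + 3·2 = 32.4, giving q_1* = 2.6543 and q_2* = 3.9815.
Utility at the optimum: U(2.6543, 3.9815) = 1.3272.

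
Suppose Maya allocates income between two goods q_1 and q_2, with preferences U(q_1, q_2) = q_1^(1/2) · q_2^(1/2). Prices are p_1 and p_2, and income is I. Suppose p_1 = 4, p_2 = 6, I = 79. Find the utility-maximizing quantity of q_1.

The MRS is q_2/q_1. Set MRS = p_1/p_2.
So 0.5·p_2·q_2 = 0.5·p_1·q_1; combined with the budget, a share 0.5 of income goes to q_1.
Demand: q_1*(p_1,p_2,I) = 0.5·I/p_1 and q_2* = 0.5·I/p_2.
At p_1=4, p_2=6, I=79: q_1* = 0.5·79/4 = 9.875.

q_1* = 9.875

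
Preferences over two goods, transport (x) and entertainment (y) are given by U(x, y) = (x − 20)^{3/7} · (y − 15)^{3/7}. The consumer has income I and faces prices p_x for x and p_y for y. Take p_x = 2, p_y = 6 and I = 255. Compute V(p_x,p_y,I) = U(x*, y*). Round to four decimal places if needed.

V = 11.9349

Discretionary income = 255 − 20·2 − 15·6 = 125; x* = 20 + 0.5·125/2 = 51.25; y* = 15 + 0.5·125/6 = 25.4167.
Utility at the optimum: U(51.25, 25.4167) = 11.9349.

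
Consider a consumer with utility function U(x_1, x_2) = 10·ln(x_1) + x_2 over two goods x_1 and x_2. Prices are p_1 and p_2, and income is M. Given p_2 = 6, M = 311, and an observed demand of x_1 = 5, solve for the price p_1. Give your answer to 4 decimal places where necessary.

p_1 = 12

MU_x_1 = 10/x_1, MU_x_2 = 1. Tangency: 10/x_1 = p_1/p_2.
So x_1*(p_1,p_2) = 10·p_2/p_1, independent of income; and x_2* = (M − 10·p_2)/p_2.
Set x_1* = 5 in the demand function and solve for p_1: p_1 = 12.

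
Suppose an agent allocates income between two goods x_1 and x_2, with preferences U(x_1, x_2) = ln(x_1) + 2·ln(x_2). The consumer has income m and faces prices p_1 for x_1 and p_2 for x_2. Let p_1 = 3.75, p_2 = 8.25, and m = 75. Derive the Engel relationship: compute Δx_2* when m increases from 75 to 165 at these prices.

Δx_2* = 7.2727

The MRS is (1/2)·x_2/x_1. Set MRS = p_1/p_2.
Rearranging, p_2·x_2 = 2·p_1·x_1. Substituting into the budget gives p_1·x_1·(1 + 2) = m.
Demand: x_1*(p_1,p_2,m) = 1/3·m/p_1 and x_2* = 2/3·m/p_2.
At p_1=3.75, p_2=8.25, m=75: x_2* = 2/3·75/8.25 = 6.0606.
At m' = 165: x_2* = 13.3333. Change: 13.3333 − 6.0606 = 7.2727.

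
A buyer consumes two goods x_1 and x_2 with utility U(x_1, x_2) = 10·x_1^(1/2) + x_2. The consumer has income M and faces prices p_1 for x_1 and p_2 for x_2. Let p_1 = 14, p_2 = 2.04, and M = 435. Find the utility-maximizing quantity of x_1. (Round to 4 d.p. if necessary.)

Utility is quasi-linear in x_2; the FOC for x_1 is 5/√x_1 = p_1/p_2.
Thus x_1* = (5·p_2/p_1)² — independent of M — with the rest of income spent on x_2.
Plugging in: x_1* = (5·2.04/14)² = 0.5308.

x_1* = 0.5308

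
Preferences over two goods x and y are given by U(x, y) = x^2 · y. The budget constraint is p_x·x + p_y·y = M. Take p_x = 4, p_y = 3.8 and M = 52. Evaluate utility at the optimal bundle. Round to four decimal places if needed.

The MRS is 2·y/x. Set MRS = p_x/p_y.
Rearranging, p_y·y = (1/2)·p_x·x. Substituting into the budget gives p_x·x·(1 + (1/2)) = M.
Demand: x*(p_x,p_y,M) = 2/3·M/p_x and y* = 1/3·M/p_y.
At p_x=4, p_y=3.8, M=52: x* = 2/3·52/4 = 8.6667, y* = 4.5614.
Utility at the optimum: U(8.6667, 4.5614) = 342.6121.

V = 342.6121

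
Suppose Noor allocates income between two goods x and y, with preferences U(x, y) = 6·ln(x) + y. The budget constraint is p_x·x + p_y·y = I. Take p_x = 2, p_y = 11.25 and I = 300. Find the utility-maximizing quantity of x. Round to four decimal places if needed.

MU_x = 6/x, MU_y = 1. Tangency: 6/x = p_x/p_y.
So x*(p_x,p_y) = 6·p_y/p_x, independent of income; and y* = (I − 6·p_y)/p_y.
At the given prices: x* = 6·11.25/2 = 33.75.

x* = 33.75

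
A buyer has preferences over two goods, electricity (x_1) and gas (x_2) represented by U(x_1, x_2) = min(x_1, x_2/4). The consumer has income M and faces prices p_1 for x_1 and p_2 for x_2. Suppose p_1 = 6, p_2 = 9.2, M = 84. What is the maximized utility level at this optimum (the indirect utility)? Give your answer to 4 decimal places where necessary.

V = 1.9626

Leontief preferences: the optimum is at the kink where x_1/1 = x_2/4, i.e. x_2 = 4·x_1.
Budget: p_1·x_1 + p_2·4·x_1 = M, so (p_1 + 4·p_2)·x_1 = M.
Demand: x_1*(p_1,p_2,M) = M/(p_1 + 4·p_2), x_2* = 4·M/(p_1 + 4·p_2).
Here 6 + 4·9.2 = 42.8, giving x_1* = 1.9626 and x_2* = 7.8505.
Utility at the optimum: U(1.9626, 7.8505) = 1.9626.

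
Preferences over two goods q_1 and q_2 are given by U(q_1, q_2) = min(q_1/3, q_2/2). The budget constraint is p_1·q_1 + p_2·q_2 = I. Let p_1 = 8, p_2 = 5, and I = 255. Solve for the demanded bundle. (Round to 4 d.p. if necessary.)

Leontief preferences: the optimum is at the kink where q_1/3 = q_2/2, i.e. q_2 = (2/3)·q_1.
Budget: p_1·q_1 + p_2·(2/3)·q_1 = I, so (3·p_1 + 2·p_2)·q_1 = 3·I.
Demand: q_1*(p_1,p_2,I) = 3·I/(3·p_1 + 2·p_2), q_2* = 2·I/(3·p_1 + 2·p_2).
Here 3·8 + 2·5 = 34, giving q_1* = 22.5 and q_2* = 15.

q_1* = 22.5, q_2* = 15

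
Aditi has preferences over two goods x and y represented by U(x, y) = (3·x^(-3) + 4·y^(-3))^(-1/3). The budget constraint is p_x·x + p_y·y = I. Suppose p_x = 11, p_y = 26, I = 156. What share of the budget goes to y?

Substitute y = (y/x)·x into the budget: x* = I/(p_x + p_y·(y/x)).
Numerically y/x = 0.866642, so x* = 156/(11 + 26·0.866642) = 4.6522 and y* = 0.866642·4.6522 = 4.0318.
Expenditure on y: 26·4.0318 = 104.826; share = 0.672.

share on y = 0.672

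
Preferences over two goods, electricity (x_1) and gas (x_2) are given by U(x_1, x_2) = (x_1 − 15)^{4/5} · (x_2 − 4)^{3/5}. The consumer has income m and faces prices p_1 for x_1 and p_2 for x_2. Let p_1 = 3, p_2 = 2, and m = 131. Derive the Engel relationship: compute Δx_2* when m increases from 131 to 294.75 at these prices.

Δx_2* = 35.0893

Substituting into the budget: x_1* = 15 + 4/7·(m − 15·p_1 − 4·p_2)/p_1, and x_2* = 4 + 3/7·(…)/p_2.
Discretionary income = 131 − 15·3 − 4·2 = 78; x_2* = 4 + 3/7·78/2 = 20.7143.
At m' = 294.75: x_2* = 55.8036. Change: 55.8036 − 20.7143 = 35.0893.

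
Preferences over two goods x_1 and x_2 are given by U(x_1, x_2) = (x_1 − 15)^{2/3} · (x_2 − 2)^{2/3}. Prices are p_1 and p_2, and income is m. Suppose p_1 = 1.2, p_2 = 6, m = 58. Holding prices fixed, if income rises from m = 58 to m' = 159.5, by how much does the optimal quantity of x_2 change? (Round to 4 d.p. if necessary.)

Discretionary income = 58 − 15·1.2 − 2·6 = 28; x_2* = 2 + 0.5·28/6 = 4.3333.
At m' = 159.5: x_2* = 12.7917. Change: 12.7917 − 4.3333 = 8.4583.

Δx_2* = 8.4583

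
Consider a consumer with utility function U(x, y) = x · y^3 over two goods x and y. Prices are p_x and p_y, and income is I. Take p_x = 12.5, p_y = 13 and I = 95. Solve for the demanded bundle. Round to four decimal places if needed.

x* = 1.9, y* = 5.4808

Demand: x*(p_x,p_y,I) = 0.25·I/p_x and y* = 0.75·I/p_y.
At p_x=12.5, p_y=13, I=95: x* = 0.25·95/12.5 = 1.9, y* = 5.4808.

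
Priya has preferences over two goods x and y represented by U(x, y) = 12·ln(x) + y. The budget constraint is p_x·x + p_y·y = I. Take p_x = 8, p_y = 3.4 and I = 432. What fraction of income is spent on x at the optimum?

MU_x = 12/x, MU_y = 1. Tangency: 12/x = p_x/p_y.
So x*(p_x,p_y) = 12·p_y/p_x, independent of income; and y* = (I − 12·p_y)/p_y.
At the given prices: x* = 12·3.4/8 = 5.1, and y* = 115.0588.
Expenditure on x: 8·5.1 = 40.8; share = 0.0944.

share on x = 0.0944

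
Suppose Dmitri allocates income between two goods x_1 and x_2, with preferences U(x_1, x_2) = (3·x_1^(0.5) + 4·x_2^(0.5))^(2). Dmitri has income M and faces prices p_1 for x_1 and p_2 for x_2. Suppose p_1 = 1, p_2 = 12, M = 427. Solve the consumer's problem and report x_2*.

From the CES first-order condition, (3/4)·(x_2/x_1)^(0.5) = p_1/p_2.
Solve for the ratio: x_2/x_1 = [(4/3)·p_1/p_2]^(2).
Substitute x_2 = (x_2/x_1)·x_1 into the budget: x_1* = M/(p_1 + p_2·(x_2/x_1)).
Numerically x_2/x_1 = 0.012346, so x_1* = 427/(1 + 12·0.012346) = 371.9032 and x_2* = 0.012346·371.9032 = 4.5914.

x_2* = 4.5914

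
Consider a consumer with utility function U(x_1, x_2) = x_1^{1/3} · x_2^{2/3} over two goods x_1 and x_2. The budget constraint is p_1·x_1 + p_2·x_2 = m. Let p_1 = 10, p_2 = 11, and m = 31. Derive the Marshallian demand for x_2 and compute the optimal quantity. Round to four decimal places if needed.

Tangency: MRS = (1/2)·x_2/x_1 = p_1/p_2.
Rearranging, p_2·x_2 = 2·p_1·x_1. Substituting into the budget gives p_1·x_1·(1 + 2) = m.
Demand: x_1*(p_1,p_2,m) = 1/3·m/p_1 and x_2* = 2/3·m/p_2.
At p_1=10, p_2=11, m=31: x_2* = 2/3·31/11 = 1.8788.

x_2* = 1.8788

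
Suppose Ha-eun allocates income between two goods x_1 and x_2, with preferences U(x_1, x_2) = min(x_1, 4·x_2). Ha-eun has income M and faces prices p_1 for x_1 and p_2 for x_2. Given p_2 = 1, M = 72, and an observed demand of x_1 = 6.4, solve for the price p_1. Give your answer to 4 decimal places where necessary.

p_1 = 11

Leontief preferences: the optimum is at the kink where x_1/4 = x_2/1, i.e. x_2 = (1/4)·x_1.
Budget: p_1·x_1 + p_2·(1/4)·x_1 = M, so (4·p_1 + p_2)·x_1 = 4·M.
Demand: x_1*(p_1,p_2,M) = 4·M/(4·p_1 + p_2), x_2* = M/(4·p_1 + p_2).
Set x_1* = 6.4 in the demand function and solve for p_1: p_1 = 11.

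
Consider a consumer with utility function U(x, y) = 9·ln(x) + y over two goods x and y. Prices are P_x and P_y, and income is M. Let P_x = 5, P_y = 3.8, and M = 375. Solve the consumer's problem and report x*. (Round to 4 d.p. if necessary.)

x* = 6.84

MU_x = 9/x, MU_y = 1. Tangency: 9/x = P_x/P_y.
So x*(P_x,P_y) = 9·P_y/P_x, independent of income; and y* = (M − 9·P_y)/P_y.
At the given prices: x* = 9·3.8/5 = 6.84.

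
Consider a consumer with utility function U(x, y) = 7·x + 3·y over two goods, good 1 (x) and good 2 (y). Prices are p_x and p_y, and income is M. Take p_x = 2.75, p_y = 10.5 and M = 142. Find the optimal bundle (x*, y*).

x gives more utility per dollar, so spend all income on x: x* = M/p_x, y* = 0.
Numerically: x* = 51.6364, y* = 0.

x* = 51.6364, y* = 0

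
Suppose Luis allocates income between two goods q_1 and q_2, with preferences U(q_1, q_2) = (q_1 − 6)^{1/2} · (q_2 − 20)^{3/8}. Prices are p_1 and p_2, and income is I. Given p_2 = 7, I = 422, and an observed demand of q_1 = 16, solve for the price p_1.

MRS = (4/3)·(q_2−20)/(q_1−6). Tangency with p_1/p_2 gives q_2−20 = (3/4)·(p_1/p_2)·(q_1−6).
Substituting into the budget: q_1* = 6 + 4/7·(I − 6·p_1 − 20·p_2)/p_1, and q_2* = 20 + 3/7·(…)/p_2.
Set q_1* = 16 in the demand function and solve for p_1: p_1 = 12.

p_1 = 12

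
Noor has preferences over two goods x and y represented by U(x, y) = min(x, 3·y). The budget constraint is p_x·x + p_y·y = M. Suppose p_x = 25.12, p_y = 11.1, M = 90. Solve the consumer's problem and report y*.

Leontief preferences: the optimum is at the kink where x/3 = y/1, i.e. y = (1/3)·x.
Budget: p_x·x + p_y·(1/3)·x = M, so (3·p_x + p_y)·x = 3·M.
Demand: x*(p_x,p_y,M) = 3·M/(3·p_x + p_y), y* = M/(3·p_x + p_y).
Here 3·25.12 + 11.1 = 86.46, giving y* = 1.0409.

y* = 1.0409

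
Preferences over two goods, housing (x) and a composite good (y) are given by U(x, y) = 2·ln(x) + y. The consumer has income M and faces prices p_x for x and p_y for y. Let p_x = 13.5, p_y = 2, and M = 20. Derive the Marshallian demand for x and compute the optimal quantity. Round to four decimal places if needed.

Set MRS = p_x/p_y: (2/x)/1 = p_x/p_y.
So x*(p_x,p_y) = 2·p_y/p_x, independent of income; and y* = (M − 2·p_y)/p_y.
At the given prices: x* = 2·2/13.5 = 0.2963.

x* = 0.2963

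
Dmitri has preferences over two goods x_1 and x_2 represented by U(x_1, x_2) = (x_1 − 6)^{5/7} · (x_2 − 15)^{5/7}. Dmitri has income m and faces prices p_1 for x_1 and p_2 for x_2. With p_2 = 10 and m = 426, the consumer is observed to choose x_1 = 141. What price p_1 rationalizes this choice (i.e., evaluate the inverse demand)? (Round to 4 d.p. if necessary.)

p_1 = 1

This is Cobb-Douglas in (x_1−6, x_2−15): tangency gives 5/7·p_2·(x_2−15) = 5/7·p_1·(x_1−6).
After buying the subsistence bundle (6, 15), a share 0.5 of the remaining income goes to x_1: x_1* = 6 + 0.5·(m − 6p_1 − 15p_2)/p_1.
Set x_1* = 141 in the demand function and solve for p_1: p_1 = 1.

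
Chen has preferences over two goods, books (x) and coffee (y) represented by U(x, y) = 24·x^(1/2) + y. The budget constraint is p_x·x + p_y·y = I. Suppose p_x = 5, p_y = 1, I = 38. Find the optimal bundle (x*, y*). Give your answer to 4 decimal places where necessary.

MU_x = 12/√x, MU_y = 1. Tangency: 12/√x = p_x/p_y.
Solve: √x = 12·p_y/p_x, so x*(p_x,p_y) = (12·p_y/p_x)², and y* = (I − p_x·x*)/p_y.
Plugging in: x* = (12·1/5)² = 5.76, y* = 9.2.

x* = 5.76, y* = 9.2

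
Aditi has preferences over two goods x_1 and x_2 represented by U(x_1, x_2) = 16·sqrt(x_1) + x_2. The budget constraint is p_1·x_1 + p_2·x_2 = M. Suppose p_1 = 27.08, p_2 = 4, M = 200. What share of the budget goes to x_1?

share on x_1 = 0.1891

Set MRS = p_1/p_2: 8·x_1^(−1/2) = p_1/p_2.
Solve: √x_1 = 8·p_2/p_1, so x_1*(p_1,p_2) = (8·p_2/p_1)², and x_2* = (M − p_1·x_1*)/p_2.
Plugging in: x_1* = (8·4/27.08)² = 1.3964, x_2* = 40.5465.
Expenditure on x_1: 27.08·1.3964 = 37.8139; share = 0.1891.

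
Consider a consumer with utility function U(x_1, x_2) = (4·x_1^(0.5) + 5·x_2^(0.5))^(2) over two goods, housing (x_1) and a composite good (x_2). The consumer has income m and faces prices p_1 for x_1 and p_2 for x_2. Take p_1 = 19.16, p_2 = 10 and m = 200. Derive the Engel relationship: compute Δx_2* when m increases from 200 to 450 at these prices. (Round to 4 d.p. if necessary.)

MU_x_1 ∝ 4·x_1^(-0.5), MU_x_2 ∝ 5·x_2^(-0.5), so MRS = (4/5)·(x_2/x_1)^(0.5) = p_1/p_2.
Solve for the ratio: x_2/x_1 = [(5/4)·p_1/p_2]^(2).
With the ratio pinned down, the budget gives x_1* = m/(p_1 + p_2·(x_2/x_1)) and x_2* = (x_2/x_1)·x_1*.
Numerically x_2/x_1 = 5.736025, so x_1* = 200/(19.16 + 10·5.736025) = 2.6137 and x_2* = 5.736025·2.6137 = 14.9922.
At m' = 450: x_2* = 33.7324. Change: 33.7324 − 14.9922 = 18.7402.

Δx_2* = 18.7402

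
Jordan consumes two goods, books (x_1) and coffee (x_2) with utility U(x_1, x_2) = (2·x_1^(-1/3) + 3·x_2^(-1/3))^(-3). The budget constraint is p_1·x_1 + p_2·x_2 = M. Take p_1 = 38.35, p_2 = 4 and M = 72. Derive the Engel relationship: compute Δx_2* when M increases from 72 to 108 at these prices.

Δx_2* = 3.916

MRS = MU_x_1/MU_x_2 = (2/3)·(x_2/x_1)^(4/3). Set equal to p_1/p_2.
Hence x_2/x_1 = ((3/2)·p_1/p_2)^(1/(4/3)), i.e. raised to the 0.75 power.
Substitute x_2 = (x_2/x_1)·x_1 into the budget: x_1* = M/(p_1 + p_2·(x_2/x_1)).
Numerically x_2/x_1 = 7.384949, so x_1* = 72/(38.35 + 4·7.384949) = 1.0605 and x_2* = 7.384949·1.0605 = 7.8321.
At M' = 108: x_2* = 11.7481. Change: 11.7481 − 7.8321 = 3.916.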